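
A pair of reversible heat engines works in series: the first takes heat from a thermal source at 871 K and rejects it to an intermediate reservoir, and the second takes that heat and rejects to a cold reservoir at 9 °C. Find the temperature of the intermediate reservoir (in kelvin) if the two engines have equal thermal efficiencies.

T_m ≈ 496 K

T_C = 9 °C → 9 + 273.15 = 282.15 K.
Equal efficiencies require 1 − T_m/T_H = 1 − T_C/T_m, i.e. T_m/T_H = T_C/T_m, so T_m = √(T_H·T_C) = √(871.00 × 282.15) = 496 K.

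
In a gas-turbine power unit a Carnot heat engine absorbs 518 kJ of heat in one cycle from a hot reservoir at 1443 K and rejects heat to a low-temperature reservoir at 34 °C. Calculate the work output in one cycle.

W ≈ 408 kJ

T_C = 34 °C → 34 + 273.15 = 307.15 K.
Since the cycle is reversible, η = 1 − T_C/T_H = 1 − 307.15/1443.00 = 0.7871.
W = η·Q_H = 0.7871 × 518 = 408 kJ.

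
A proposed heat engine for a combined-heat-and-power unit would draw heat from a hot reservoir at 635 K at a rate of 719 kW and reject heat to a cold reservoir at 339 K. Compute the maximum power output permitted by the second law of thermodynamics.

Ẇ_max ≈ 335 kW

No engine can exceed the Carnot limit: η_max = 1 − T_C/T_H = 1 − 339.00/635.00 = 0.4661.
W_max = η_max · Q_H = 0.4661 × 719 = 335 kW.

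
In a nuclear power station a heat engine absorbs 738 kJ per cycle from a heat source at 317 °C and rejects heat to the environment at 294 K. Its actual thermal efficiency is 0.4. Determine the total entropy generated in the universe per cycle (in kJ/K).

T_H = 317 °C → 317 + 273.15 = 590.15 K.
W = η·Q_H = 0.4 × 738 = 295.2 kJ, so Q_C = Q_H − W = 442.8 kJ.
Reservoir entropy changes: ΔS_H = −Q_H/T_H = −738/590.15 = -1.251 kJ/K and ΔS_C = +Q_C/T_C = 442.8/294.00 = 1.506 kJ/K.
ΔS_univ = −Q_H/T_H + Q_C/T_C = 0.256 kJ/K (> 0, since η = 0.4 < η_Carnot = 0.502).

ΔS_univ ≈ 0.256 kJ/K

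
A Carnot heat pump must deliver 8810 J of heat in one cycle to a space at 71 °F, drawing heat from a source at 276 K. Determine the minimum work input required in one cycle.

W_in ≈ 562.3 J

T_H = 71 °F → (71 − 32) × 5/9 = 21.67 °C = 294.82 K.
For a reversible heat pump, COP_HP = T_H/(T_H − T_C) = 294.82/18.82 = 15.6678.
W = Q_H/COP_HP = 8810/15.6678 = 562.3 J.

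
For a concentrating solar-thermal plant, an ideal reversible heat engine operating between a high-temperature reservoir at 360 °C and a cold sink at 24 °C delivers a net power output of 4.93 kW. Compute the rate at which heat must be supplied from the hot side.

Q̇_H ≈ 9.29 kW

T_H = 360 °C → 360 + 273.15 = 633.15 K.
T_C = 24 °C → 24 + 273.15 = 297.15 K.
For a reversible engine, η = 1 − T_C/T_H = 1 − 297.15/633.15 = 0.5307.
Q_H = W/η = 4.93/0.5307 = 9.29 kW.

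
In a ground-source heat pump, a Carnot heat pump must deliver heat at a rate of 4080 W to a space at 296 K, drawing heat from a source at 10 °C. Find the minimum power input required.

T_C = 10 °C → 10 + 273.15 = 283.15 K.
The Carnot heat-pump COP is COP_HP = T_H/(T_H − T_C) = 296.00/12.85 = 23.0350.
W = Q_H/COP_HP = 4080/23.0350 = 177 W.

Ẇ_in ≈ 177 W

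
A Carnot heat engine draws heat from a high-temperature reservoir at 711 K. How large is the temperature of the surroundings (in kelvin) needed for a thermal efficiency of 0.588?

T_C ≈ 293 K

From η = 1 − T_C/T_H, T_C = T_H·(1 − η) = 711.00 × (1 − 0.588) = 293 K.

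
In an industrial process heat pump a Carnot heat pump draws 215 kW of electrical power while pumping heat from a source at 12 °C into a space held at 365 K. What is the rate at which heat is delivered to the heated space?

T_C = 12 °C → 12 + 273.15 = 285.15 K.
Reversible heating COP: COP_HP = T_H/(T_H − T_C) = 365.00/79.85 = 4.5711.
Q_H = COP_HP · W = 4.5711 × 215 = 983 kW.

Q̇_H ≈ 983 kW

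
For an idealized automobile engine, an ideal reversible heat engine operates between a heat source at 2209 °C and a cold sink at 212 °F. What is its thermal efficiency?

T_H = 2209 °C → 2209 + 273.15 = 2482.15 K.
T_C = 212 °F → (212 − 32) × 5/9 = 100.00 °C = 373.15 K.
Carnot efficiency: η = 1 − T_C/T_H = 1 − 373.15/2482.15 = 0.850.

η ≈ 0.850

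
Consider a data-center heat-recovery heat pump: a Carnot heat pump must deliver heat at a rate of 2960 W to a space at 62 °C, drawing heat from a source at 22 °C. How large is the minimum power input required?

T_H = 62 °C → 62 + 273.15 = 335.15 K.
T_C = 22 °C → 22 + 273.15 = 295.15 K.
COP_HP = T_H/(T_H − T_C) = 335.15/40.00 = 8.3788.
W = Q_H/COP_HP = 2960/8.3788 = 353 W.

Ẇ_in ≈ 353 W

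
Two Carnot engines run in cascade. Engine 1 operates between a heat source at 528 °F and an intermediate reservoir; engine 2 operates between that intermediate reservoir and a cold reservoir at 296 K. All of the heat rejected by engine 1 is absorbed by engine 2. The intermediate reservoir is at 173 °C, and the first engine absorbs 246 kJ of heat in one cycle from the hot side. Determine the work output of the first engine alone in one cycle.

W₁ ≈ 45.98 kJ

T_H = 528 °F → (528 − 32) × 5/9 = 275.56 °C = 548.71 K.
T_m = 173 °C → 173 + 273.15 = 446.15 K.
First-stage efficiency η₁ = 1 − T_m/T_H = 1 − 446.15/548.71 = 0.1869.
W₁ = η₁·Q_H = 0.1869 × 246 = 45.98 kJ.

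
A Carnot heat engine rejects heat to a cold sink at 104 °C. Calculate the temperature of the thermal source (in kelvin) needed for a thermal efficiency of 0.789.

T_C = 104 °C → 104 + 273.15 = 377.15 K.
From η = 1 − T_C/T_H, solving for T_H gives T_H = T_C/(1 − η) = 377.15/(1 − 0.789) = 1790 K.

T_H ≈ 1790 K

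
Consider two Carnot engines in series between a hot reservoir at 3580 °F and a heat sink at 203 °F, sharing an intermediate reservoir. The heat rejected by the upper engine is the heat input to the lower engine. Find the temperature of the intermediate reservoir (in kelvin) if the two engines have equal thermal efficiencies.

T_H = 3580 °F → (3580 − 32) × 5/9 = 1971.11 °C = 2244.26 K.
T_C = 203 °F → (203 − 32) × 5/9 = 95.00 °C = 368.15 K.
Equal efficiencies require 1 − T_m/T_H = 1 − T_C/T_m, i.e. T_m/T_H = T_C/T_m, so T_m = √(T_H·T_C) = √(2244.26 × 368.15) = 909.0 K.

T_m ≈ 909.0 K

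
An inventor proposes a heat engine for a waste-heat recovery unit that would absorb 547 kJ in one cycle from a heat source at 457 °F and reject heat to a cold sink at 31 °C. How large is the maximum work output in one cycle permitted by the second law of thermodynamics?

W_max ≈ 220 kJ

T_H = 457 °F → (457 − 32) × 5/9 = 236.11 °C = 509.26 K.
T_C = 31 °C → 31 + 273.15 = 304.15 K.
By the Carnot theorem, η_max = 1 − T_C/T_H = 1 − 304.15/509.26 = 0.4028.
W_max = η_max · Q_H = 0.4028 × 547 = 220 kJ.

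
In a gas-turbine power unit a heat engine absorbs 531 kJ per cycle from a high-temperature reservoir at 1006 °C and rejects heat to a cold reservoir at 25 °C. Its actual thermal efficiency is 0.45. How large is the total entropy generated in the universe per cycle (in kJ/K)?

T_H = 1006 °C → 1006 + 273.15 = 1279.15 K.
T_C = 25 °C → 25 + 273.15 = 298.15 K.
W = η·Q_H = 0.45 × 531 = 239.0 kJ, so Q_C = Q_H − W = 292.0 kJ.
The hot reservoir loses entropy Q_H/T_H = 531/1279.15 = 0.4151 kJ/K; the cold reservoir gains Q_C/T_C = 292.0/298.15 = 0.9795 kJ/K.
ΔS_univ = −Q_H/T_H + Q_C/T_C = 0.564 kJ/K (> 0, since η = 0.45 < η_Carnot = 0.767).

ΔS_univ ≈ 0.564 kJ/K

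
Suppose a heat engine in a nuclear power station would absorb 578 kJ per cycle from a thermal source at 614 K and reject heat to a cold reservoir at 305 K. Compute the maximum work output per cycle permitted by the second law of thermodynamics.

The second-law ceiling is the Carnot efficiency, η_max = 1 − T_C/T_H = 1 − 305.00/614.00 = 0.5033.
W_max = η_max · Q_H = 0.5033 × 578 = 291 kJ.

W_max ≈ 291 kJ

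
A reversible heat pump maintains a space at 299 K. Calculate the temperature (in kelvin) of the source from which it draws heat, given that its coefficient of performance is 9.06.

T_C ≈ 266 K

COP_HP = T_H/(T_H − T_C) ⇒ T_C = T_H·(COP_HP − 1)/COP_HP = 299.00 × (9.06 − 1)/9.06 = 266 K.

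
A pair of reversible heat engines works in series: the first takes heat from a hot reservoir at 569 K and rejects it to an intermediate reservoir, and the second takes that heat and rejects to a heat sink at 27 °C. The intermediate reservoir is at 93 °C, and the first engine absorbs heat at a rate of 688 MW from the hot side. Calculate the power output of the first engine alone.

Ẇ₁ ≈ 245 MW

T_C = 27 °C → 27 + 273.15 = 300.15 K.
T_m = 93 °C → 93 + 273.15 = 366.15 K.
First-stage efficiency η₁ = 1 − T_m/T_H = 1 − 366.15/569.00 = 0.3565.
W₁ = η₁·Q_H = 0.3565 × 688 = 245 MW.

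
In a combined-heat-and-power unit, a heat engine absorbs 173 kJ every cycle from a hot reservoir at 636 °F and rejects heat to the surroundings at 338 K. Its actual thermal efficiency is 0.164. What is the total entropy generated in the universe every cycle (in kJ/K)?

ΔS_univ ≈ 0.1437 kJ/K

T_H = 636 °F → (636 − 32) × 5/9 = 335.56 °C = 608.71 K.
W = η·Q_H = 0.164 × 173 = 28.37 kJ, so Q_C = Q_H − W = 144.6 kJ.
Reservoir entropy changes: ΔS_H = −Q_H/T_H = −173/608.71 = -0.2842 kJ/K and ΔS_C = +Q_C/T_C = 144.6/338.00 = 0.4279 kJ/K.
ΔS_univ = −Q_H/T_H + Q_C/T_C = 0.1437 kJ/K (> 0, since η = 0.164 < η_Carnot = 0.445).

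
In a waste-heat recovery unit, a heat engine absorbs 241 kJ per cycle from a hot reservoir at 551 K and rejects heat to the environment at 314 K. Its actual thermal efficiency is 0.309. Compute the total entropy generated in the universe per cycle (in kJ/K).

ΔS_univ ≈ 0.09297 kJ/K

W = η·Q_H = 0.309 × 241 = 74.47 kJ, so Q_C = Q_H − W = 166.5 kJ.
The hot reservoir loses entropy Q_H/T_H = 241/551.00 = 0.4374 kJ/K; the cold reservoir gains Q_C/T_C = 166.5/314.00 = 0.5304 kJ/K.
ΔS_univ = −Q_H/T_H + Q_C/T_C = 0.09297 kJ/K (> 0, since η = 0.309 < η_Carnot = 0.430).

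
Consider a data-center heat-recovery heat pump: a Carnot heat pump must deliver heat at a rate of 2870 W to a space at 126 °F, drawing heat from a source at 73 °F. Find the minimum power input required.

Ẇ_in ≈ 260 W

T_H = 126 °F → (126 − 32) × 5/9 = 52.22 °C = 325.37 K.
T_C = 73 °F → (73 − 32) × 5/9 = 22.78 °C = 295.93 K.
Reversible heating COP: COP_HP = T_H/(T_H − T_C) = 325.37/29.44 = 11.0504.
W = Q_H/COP_HP = 2870/11.0504 = 260 W.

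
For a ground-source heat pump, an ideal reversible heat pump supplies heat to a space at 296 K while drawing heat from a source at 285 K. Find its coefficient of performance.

COP_HP ≈ 26.9

Reversible heating COP: COP_HP = T_H/(T_H − T_C) = 296.00/(296.00 − 285.00) = 26.9.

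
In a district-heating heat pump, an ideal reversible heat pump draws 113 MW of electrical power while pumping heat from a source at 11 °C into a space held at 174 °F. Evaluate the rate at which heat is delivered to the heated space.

Q̇_H ≈ 586 MW

T_H = 174 °F → (174 − 32) × 5/9 = 78.89 °C = 352.04 K.
T_C = 11 °C → 11 + 273.15 = 284.15 K.
Reversible heating COP: COP_HP = T_H/(T_H − T_C) = 352.04/67.89 = 5.1855.
Q_H = COP_HP · W = 5.1855 × 113 = 586 MW.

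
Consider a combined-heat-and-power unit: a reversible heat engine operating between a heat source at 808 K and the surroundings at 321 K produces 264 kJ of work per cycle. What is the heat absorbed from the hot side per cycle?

Q_H ≈ 438 kJ

For a reversible engine, η = 1 − T_C/T_H = 1 − 321.00/808.00 = 0.6027.
Q_H = W/η = 264/0.6027 = 438 kJ.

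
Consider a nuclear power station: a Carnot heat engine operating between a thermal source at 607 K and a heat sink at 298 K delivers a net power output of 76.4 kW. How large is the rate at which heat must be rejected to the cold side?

Q̇_C ≈ 73.7 kW

Since the cycle is reversible, η = 1 − T_C/T_H = 1 − 298.00/607.00 = 0.5091.
Since Q_C/Q_H = T_C/T_H and Q_H = W/η, Q_C = W·T_C/(T_H − T_C) = 76.4 × 298.00/309.00 = 73.7 kW.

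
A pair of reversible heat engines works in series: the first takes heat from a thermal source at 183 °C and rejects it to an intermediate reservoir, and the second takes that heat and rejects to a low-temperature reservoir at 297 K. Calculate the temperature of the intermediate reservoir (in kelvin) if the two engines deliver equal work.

T_m ≈ 376.6 K

T_H = 183 °C → 183 + 273.15 = 456.15 K.
For reversible stages Q_m = Q_H·(T_m/T_H). Setting W₁ = Q_H(1 − T_m/T_H) equal to W₂ = Q_m(1 − T_C/T_m) = Q_H·(T_m − T_C)/T_H gives T_H − T_m = T_m − T_C, so T_m = (T_H + T_C)/2 = (456.15 + 297.00)/2 = 376.6 K.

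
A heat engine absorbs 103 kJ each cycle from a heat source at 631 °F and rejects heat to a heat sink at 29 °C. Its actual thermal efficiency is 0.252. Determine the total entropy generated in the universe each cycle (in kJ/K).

T_H = 631 °F → (631 − 32) × 5/9 = 332.78 °C = 605.93 K.
T_C = 29 °C → 29 + 273.15 = 302.15 K.
W = η·Q_H = 0.252 × 103 = 25.96 kJ, so Q_C = Q_H − W = 77.04 kJ.
The hot reservoir loses entropy Q_H/T_H = 103/605.93 = 0.1700 kJ/K; the cold reservoir gains Q_C/T_C = 77.04/302.15 = 0.2550 kJ/K.
ΔS_univ = −Q_H/T_H + Q_C/T_C = 0.08500 kJ/K (> 0, since η = 0.252 < η_Carnot = 0.501).

ΔS_univ ≈ 0.08500 kJ/K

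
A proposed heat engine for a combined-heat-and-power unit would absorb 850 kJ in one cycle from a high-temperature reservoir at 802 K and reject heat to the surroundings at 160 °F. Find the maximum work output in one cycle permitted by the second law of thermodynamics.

W_max ≈ 485.1 kJ

T_C = 160 °F → (160 − 32) × 5/9 = 71.11 °C = 344.26 K.
By the Carnot theorem, η_max = 1 − T_C/T_H = 1 − 344.26/802.00 = 0.5707.
W_max = η_max · Q_H = 0.5707 × 850 = 485.1 kJ.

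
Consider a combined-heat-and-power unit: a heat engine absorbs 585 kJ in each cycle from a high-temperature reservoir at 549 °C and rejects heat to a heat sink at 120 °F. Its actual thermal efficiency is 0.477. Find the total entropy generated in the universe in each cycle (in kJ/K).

ΔS_univ ≈ 0.239 kJ/K

T_H = 549 °C → 549 + 273.15 = 822.15 K.
T_C = 120 °F → (120 − 32) × 5/9 = 48.89 °C = 322.04 K.
W = η·Q_H = 0.477 × 585 = 279.0 kJ, so Q_C = Q_H − W = 306.0 kJ.
Entropy balance on the reservoirs: −Q_H/T_H = -0.7115 kJ/K, +Q_C/T_C = 0.9501 kJ/K.
ΔS_univ = −Q_H/T_H + Q_C/T_C = 0.239 kJ/K (> 0, since η = 0.477 < η_Carnot = 0.608).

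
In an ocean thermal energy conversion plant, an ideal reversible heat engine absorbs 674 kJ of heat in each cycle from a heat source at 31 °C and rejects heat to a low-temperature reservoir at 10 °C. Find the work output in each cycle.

W ≈ 46.5 kJ

T_H = 31 °C → 31 + 273.15 = 304.15 K.
T_C = 10 °C → 10 + 273.15 = 283.15 K.
η_rev = 1 − T_C/T_H = 1 − 283.15/304.15 = 0.0690.
W = η·Q_H = 0.0690 × 674 = 46.5 kJ.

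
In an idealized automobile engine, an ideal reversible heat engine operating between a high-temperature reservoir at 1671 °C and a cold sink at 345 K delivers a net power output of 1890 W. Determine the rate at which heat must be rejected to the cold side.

T_H = 1671 °C → 1671 + 273.15 = 1944.15 K.
The Carnot efficiency is η = 1 − T_C/T_H = 1 − 345.00/1944.15 = 0.8225.
Since Q_C/Q_H = T_C/T_H and Q_H = W/η, Q_C = W·T_C/(T_H − T_C) = 1890 × 345.00/1599.15 = 407.7 W.

Q̇_C ≈ 407.7 W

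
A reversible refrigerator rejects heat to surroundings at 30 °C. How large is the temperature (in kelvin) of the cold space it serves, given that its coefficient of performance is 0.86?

T_H = 30 °C → 30 + 273.15 = 303.15 K.
COP_R = T_C/(T_H − T_C) ⇒ T_C = T_H·COP_R/(1 + COP_R) = 303.15 × 0.86/(1 + 0.86) = 140 K.

T_C ≈ 140 K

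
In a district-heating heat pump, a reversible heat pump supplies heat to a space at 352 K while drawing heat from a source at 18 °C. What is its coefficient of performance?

COP_HP ≈ 5.78

T_C = 18 °C → 18 + 273.15 = 291.15 K.
COP_HP = T_H/(T_H − T_C) = 352.00/(352.00 − 291.15) = 5.78.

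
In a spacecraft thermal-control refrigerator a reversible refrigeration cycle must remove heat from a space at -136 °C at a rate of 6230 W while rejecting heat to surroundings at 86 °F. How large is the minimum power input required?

T_H = 86 °F → (86 − 32) × 5/9 = 30.00 °C = 303.15 K.
T_C = -136 °C → -136 + 273.15 = 137.15 K.
For a reversible refrigerator, COP_R = T_C/(T_H − T_C) = 137.15/166.00 = 0.8262.
W = Q_C/COP_R = 6230/0.8262 = 7541 W.

Ẇ_in ≈ 7541 W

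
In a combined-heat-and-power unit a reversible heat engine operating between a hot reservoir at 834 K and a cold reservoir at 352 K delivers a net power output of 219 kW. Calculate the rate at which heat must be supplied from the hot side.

Q̇_H ≈ 378.9 kW

For a reversible engine, η = 1 − T_C/T_H = 1 − 352.00/834.00 = 0.5779.
Q_H = W/η = 219/0.5779 = 378.9 kW.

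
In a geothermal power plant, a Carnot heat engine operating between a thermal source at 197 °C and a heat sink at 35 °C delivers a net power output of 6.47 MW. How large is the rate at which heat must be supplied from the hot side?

Q̇_H ≈ 18.78 MW

T_H = 197 °C → 197 + 273.15 = 470.15 K.
T_C = 35 °C → 35 + 273.15 = 308.15 K.
η_rev = 1 − T_C/T_H = 1 − 308.15/470.15 = 0.3446.
Q_H = W/η = 6.47/0.3446 = 18.78 MW.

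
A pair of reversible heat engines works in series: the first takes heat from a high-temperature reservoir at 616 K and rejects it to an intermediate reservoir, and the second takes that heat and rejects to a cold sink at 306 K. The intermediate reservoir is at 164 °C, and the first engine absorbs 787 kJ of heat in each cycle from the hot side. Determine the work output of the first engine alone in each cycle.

W₁ ≈ 228.5 kJ

T_m = 164 °C → 164 + 273.15 = 437.15 K.
First-stage efficiency η₁ = 1 − T_m/T_H = 1 − 437.15/616.00 = 0.2903.
W₁ = η₁·Q_H = 0.2903 × 787 = 228.5 kJ.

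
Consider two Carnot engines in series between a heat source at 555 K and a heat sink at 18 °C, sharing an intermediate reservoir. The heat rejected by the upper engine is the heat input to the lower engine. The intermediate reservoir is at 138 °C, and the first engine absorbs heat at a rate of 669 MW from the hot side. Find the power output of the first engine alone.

Ẇ₁ ≈ 173 MW

T_C = 18 °C → 18 + 273.15 = 291.15 K.
T_m = 138 °C → 138 + 273.15 = 411.15 K.
First-stage efficiency η₁ = 1 − T_m/T_H = 1 − 411.15/555.00 = 0.2592.
W₁ = η₁·Q_H = 0.2592 × 669 = 173 MW.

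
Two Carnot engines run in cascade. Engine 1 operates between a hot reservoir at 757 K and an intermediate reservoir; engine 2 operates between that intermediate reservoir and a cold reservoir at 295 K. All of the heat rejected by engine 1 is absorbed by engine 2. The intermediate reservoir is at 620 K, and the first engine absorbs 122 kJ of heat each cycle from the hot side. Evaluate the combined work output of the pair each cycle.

W_total ≈ 74.46 kJ

Two reversible stages in series are equivalent to a single Carnot engine between T_H and T_C, so η_total = 1 − T_C/T_H = 1 − 295.00/757.00 = 0.6103.
W_total = η_total · Q_H = 0.6103 × 122 = 74.46 kJ.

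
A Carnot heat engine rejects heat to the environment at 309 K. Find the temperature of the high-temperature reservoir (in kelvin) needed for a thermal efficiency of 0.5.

T_H ≈ 618 K

From η = 1 − T_C/T_H, solving for T_H gives T_H = T_C/(1 − η) = 309.00/(1 − 0.5) = 618 K.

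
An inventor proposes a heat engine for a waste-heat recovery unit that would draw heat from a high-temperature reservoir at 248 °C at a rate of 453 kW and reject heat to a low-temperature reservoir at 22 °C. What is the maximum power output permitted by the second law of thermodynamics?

Ẇ_max ≈ 196 kW

T_H = 248 °C → 248 + 273.15 = 521.15 K.
T_C = 22 °C → 22 + 273.15 = 295.15 K.
The second-law ceiling is the Carnot efficiency, η_max = 1 − T_C/T_H = 1 − 295.15/521.15 = 0.4337.
W_max = η_max · Q_H = 0.4337 × 453 = 196 kW.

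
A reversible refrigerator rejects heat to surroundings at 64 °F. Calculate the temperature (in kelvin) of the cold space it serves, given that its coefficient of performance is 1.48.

T_C ≈ 174 K

T_H = 64 °F → (64 − 32) × 5/9 = 17.78 °C = 290.93 K.
COP_R = T_C/(T_H − T_C) ⇒ T_C = T_H·COP_R/(1 + COP_R) = 290.93 × 1.48/(1 + 1.48) = 174 K.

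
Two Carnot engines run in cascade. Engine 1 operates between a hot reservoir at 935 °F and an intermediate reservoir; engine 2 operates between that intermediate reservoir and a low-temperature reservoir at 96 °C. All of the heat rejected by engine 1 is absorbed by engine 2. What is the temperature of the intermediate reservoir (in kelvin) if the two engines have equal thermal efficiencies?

T_H = 935 °F → (935 − 32) × 5/9 = 501.67 °C = 774.82 K.
T_C = 96 °C → 96 + 273.15 = 369.15 K.
Equal efficiencies require 1 − T_m/T_H = 1 − T_C/T_m, i.e. T_m/T_H = T_C/T_m, so T_m = √(T_H·T_C) = √(774.82 × 369.15) = 534.8 K.

T_m ≈ 534.8 K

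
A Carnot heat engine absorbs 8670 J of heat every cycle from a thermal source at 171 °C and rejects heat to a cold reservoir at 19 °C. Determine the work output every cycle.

W ≈ 2970 J

T_H = 171 °C → 171 + 273.15 = 444.15 K.
T_C = 19 °C → 19 + 273.15 = 292.15 K.
Carnot efficiency: η = 1 − T_C/T_H = 1 − 292.15/444.15 = 0.3422.
W = η·Q_H = 0.3422 × 8670 = 2970 J.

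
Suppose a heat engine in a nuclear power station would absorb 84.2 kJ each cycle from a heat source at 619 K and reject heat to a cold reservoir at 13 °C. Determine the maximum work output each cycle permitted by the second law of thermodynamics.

T_C = 13 °C → 13 + 273.15 = 286.15 K.
The second-law ceiling is the Carnot efficiency, η_max = 1 − T_C/T_H = 1 − 286.15/619.00 = 0.5377.
W_max = η_max · Q_H = 0.5377 × 84.2 = 45.3 kJ.

W_max ≈ 45.3 kJ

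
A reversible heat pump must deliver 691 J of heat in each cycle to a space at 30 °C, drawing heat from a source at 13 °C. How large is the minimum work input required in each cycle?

T_H = 30 °C → 30 + 273.15 = 303.15 K.
T_C = 13 °C → 13 + 273.15 = 286.15 K.
For a reversible heat pump, COP_HP = T_H/(T_H − T_C) = 303.15/17.00 = 17.8324.
W = Q_H/COP_HP = 691/17.8324 = 38.7 J.

W_in ≈ 38.7 J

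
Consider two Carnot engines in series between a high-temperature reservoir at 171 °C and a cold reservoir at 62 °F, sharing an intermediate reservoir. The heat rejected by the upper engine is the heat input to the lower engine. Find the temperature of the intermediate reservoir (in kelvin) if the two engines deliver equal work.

T_H = 171 °C → 171 + 273.15 = 444.15 K.
T_C = 62 °F → (62 − 32) × 5/9 = 16.67 °C = 289.82 K.
For reversible stages Q_m = Q_H·(T_m/T_H). Setting W₁ = Q_H(1 − T_m/T_H) equal to W₂ = Q_m(1 − T_C/T_m) = Q_H·(T_m − T_C)/T_H gives T_H − T_m = T_m − T_C, so T_m = (T_H + T_C)/2 = (444.15 + 289.82)/2 = 367 K.

T_m ≈ 367 K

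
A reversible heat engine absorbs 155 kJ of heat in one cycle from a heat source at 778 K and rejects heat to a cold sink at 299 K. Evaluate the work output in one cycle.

η_rev = 1 − T_C/T_H = 1 − 299.00/778.00 = 0.6157.
W = η·Q_H = 0.6157 × 155 = 95.4 kJ.

W ≈ 95.4 kJ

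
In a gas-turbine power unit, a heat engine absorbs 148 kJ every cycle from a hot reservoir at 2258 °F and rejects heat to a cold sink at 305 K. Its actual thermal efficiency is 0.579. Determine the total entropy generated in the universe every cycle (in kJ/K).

ΔS_univ ≈ 0.106 kJ/K

T_H = 2258 °F → (2258 − 32) × 5/9 = 1236.67 °C = 1509.82 K.
W = η·Q_H = 0.579 × 148 = 85.69 kJ, so Q_C = Q_H − W = 62.31 kJ.
The hot reservoir loses entropy Q_H/T_H = 148/1509.82 = 0.09803 kJ/K; the cold reservoir gains Q_C/T_C = 62.31/305.00 = 0.2043 kJ/K.
ΔS_univ = −Q_H/T_H + Q_C/T_C = 0.106 kJ/K (> 0, since η = 0.579 < η_Carnot = 0.798).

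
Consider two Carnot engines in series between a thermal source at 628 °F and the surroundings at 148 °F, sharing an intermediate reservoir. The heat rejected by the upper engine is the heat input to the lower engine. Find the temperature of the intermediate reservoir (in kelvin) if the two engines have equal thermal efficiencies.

T_m ≈ 451.7 K

T_H = 628 °F → (628 − 32) × 5/9 = 331.11 °C = 604.26 K.
T_C = 148 °F → (148 − 32) × 5/9 = 64.44 °C = 337.59 K.
Equal efficiencies require 1 − T_m/T_H = 1 − T_C/T_m, i.e. T_m/T_H = T_C/T_m, so T_m = √(T_H·T_C) = √(604.26 × 337.59) = 451.7 K.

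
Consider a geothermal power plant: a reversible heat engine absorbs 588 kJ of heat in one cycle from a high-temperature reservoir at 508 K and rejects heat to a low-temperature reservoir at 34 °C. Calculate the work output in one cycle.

T_C = 34 °C → 34 + 273.15 = 307.15 K.
Carnot efficiency: η = 1 − T_C/T_H = 1 − 307.15/508.00 = 0.3954.
W = η·Q_H = 0.3954 × 588 = 232.5 kJ.

W ≈ 232.5 kJ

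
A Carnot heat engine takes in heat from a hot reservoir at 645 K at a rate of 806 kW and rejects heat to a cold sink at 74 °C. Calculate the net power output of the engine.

Ẇ ≈ 372 kW

T_C = 74 °C → 74 + 273.15 = 347.15 K.
Carnot efficiency: η = 1 − T_C/T_H = 1 − 347.15/645.00 = 0.4618.
W = η·Q_H = 0.4618 × 806 = 372 kW.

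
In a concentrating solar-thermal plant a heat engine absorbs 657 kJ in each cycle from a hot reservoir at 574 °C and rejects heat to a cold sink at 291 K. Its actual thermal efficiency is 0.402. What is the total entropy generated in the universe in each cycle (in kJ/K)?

ΔS_univ ≈ 0.575 kJ/K

T_H = 574 °C → 574 + 273.15 = 847.15 K.
W = η·Q_H = 0.402 × 657 = 264.1 kJ, so Q_C = Q_H − W = 392.9 kJ.
Reservoir entropy changes: ΔS_H = −Q_H/T_H = −657/847.15 = -0.7755 kJ/K and ΔS_C = +Q_C/T_C = 392.9/291.00 = 1.350 kJ/K.
ΔS_univ = −Q_H/T_H + Q_C/T_C = 0.575 kJ/K (> 0, since η = 0.402 < η_Carnot = 0.656).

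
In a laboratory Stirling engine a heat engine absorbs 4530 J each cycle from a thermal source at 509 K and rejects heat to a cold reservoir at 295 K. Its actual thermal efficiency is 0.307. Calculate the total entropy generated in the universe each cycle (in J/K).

W = η·Q_H = 0.307 × 4530 = 1391 J, so Q_C = Q_H − W = 3139 J.
Reservoir entropy changes: ΔS_H = −Q_H/T_H = −4530/509.00 = -8.900 J/K and ΔS_C = +Q_C/T_C = 3139/295.00 = 10.64 J/K.
ΔS_univ = −Q_H/T_H + Q_C/T_C = 1.74 J/K (> 0, since η = 0.307 < η_Carnot = 0.420).

ΔS_univ ≈ 1.74 J/K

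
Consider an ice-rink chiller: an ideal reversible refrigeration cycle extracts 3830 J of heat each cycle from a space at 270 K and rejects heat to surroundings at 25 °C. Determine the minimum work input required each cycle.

W_in ≈ 399.3 J

T_H = 25 °C → 25 + 273.15 = 298.15 K.
Carnot COP: COP_R = T_C/(T_H − T_C) = 270.00/28.15 = 9.5915.
W = Q_C/COP_R = 3830/9.5915 = 399.3 J.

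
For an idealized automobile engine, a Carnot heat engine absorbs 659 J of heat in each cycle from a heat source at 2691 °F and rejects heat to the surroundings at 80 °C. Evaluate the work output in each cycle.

W ≈ 526.0 J

T_H = 2691 °F → (2691 − 32) × 5/9 = 1477.22 °C = 1750.37 K.
T_C = 80 °C → 80 + 273.15 = 353.15 K.
Since the cycle is reversible, η = 1 − T_C/T_H = 1 − 353.15/1750.37 = 0.7982.
W = η·Q_H = 0.7982 × 659 = 526.0 J.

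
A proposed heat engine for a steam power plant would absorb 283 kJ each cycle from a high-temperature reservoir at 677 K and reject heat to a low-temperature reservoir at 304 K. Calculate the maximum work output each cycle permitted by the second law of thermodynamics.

The second-law ceiling is the Carnot efficiency, η_max = 1 − T_C/T_H = 1 − 304.00/677.00 = 0.5510.
W_max = η_max · Q_H = 0.5510 × 283 = 156 kJ.

W_max ≈ 156 kJ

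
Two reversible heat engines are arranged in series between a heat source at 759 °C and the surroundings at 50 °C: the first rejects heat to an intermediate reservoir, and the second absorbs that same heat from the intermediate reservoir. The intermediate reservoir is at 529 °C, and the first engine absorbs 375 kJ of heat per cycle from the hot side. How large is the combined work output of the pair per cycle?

W_total ≈ 257.6 kJ

T_H = 759 °C → 759 + 273.15 = 1032.15 K.
T_C = 50 °C → 50 + 273.15 = 323.15 K.
Two reversible stages in series are equivalent to a single Carnot engine between T_H and T_C, so η_total = 1 − T_C/T_H = 1 − 323.15/1032.15 = 0.6869.
W_total = η_total · Q_H = 0.6869 × 375 = 257.6 kJ.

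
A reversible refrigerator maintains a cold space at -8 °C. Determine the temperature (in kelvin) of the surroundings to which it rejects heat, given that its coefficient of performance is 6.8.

T_H ≈ 304.1 K

T_C = -8 °C → -8 + 273.15 = 265.15 K.
COP_R = T_C/(T_H − T_C) ⇒ T_H = T_C·(1 + 1/COP_R) = 265.15 × (1 + 1/6.8) = 304.1 K.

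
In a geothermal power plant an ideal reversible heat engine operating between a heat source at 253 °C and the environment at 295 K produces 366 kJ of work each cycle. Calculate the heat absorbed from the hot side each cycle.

T_H = 253 °C → 253 + 273.15 = 526.15 K.
Since the cycle is reversible, η = 1 − T_C/T_H = 1 − 295.00/526.15 = 0.4393.
Q_H = W/η = 366/0.4393 = 833 kJ.

Q_H ≈ 833 kJ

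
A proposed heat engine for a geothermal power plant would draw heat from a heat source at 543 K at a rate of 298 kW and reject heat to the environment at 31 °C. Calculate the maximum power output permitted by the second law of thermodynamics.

Ẇ_max ≈ 131.1 kW

T_C = 31 °C → 31 + 273.15 = 304.15 K.
No engine can exceed the Carnot limit: η_max = 1 − T_C/T_H = 1 − 304.15/543.00 = 0.4399.
W_max = η_max · Q_H = 0.4399 × 298 = 131.1 kW.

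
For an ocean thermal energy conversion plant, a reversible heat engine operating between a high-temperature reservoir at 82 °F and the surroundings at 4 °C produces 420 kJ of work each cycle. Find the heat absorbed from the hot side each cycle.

Q_H ≈ 5315 kJ

T_H = 82 °F → (82 − 32) × 5/9 = 27.78 °C = 300.93 K.
T_C = 4 °C → 4 + 273.15 = 277.15 K.
Carnot efficiency: η = 1 − T_C/T_H = 1 − 277.15/300.93 = 0.0790.
Q_H = W/η = 420/0.0790 = 5315 kJ.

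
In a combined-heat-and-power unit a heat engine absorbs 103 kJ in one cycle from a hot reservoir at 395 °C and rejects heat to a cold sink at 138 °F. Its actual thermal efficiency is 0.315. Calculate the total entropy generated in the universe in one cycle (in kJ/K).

T_H = 395 °C → 395 + 273.15 = 668.15 K.
T_C = 138 °F → (138 − 32) × 5/9 = 58.89 °C = 332.04 K.
W = η·Q_H = 0.315 × 103 = 32.45 kJ, so Q_C = Q_H − W = 70.56 kJ.
The hot reservoir loses entropy Q_H/T_H = 103/668.15 = 0.1542 kJ/K; the cold reservoir gains Q_C/T_C = 70.56/332.04 = 0.2125 kJ/K.
ΔS_univ = −Q_H/T_H + Q_C/T_C = 0.05833 kJ/K (> 0, since η = 0.315 < η_Carnot = 0.503).

ΔS_univ ≈ 0.05833 kJ/K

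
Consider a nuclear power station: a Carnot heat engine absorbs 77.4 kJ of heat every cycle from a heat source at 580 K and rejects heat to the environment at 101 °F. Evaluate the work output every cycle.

T_C = 101 °F → (101 − 32) × 5/9 = 38.33 °C = 311.48 K.
The Carnot efficiency is η = 1 − T_C/T_H = 1 − 311.48/580.00 = 0.4630.
W = η·Q_H = 0.4630 × 77.4 = 35.8 kJ.

W ≈ 35.8 kJ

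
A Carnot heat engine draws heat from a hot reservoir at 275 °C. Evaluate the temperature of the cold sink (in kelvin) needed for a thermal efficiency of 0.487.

T_C ≈ 281 K

T_H = 275 °C → 275 + 273.15 = 548.15 K.
From η = 1 − T_C/T_H, T_C = T_H·(1 − η) = 548.15 × (1 − 0.487) = 281 K.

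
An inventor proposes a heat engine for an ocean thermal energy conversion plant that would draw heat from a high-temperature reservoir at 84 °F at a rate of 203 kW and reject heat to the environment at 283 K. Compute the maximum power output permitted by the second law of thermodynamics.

Ẇ_max ≈ 12.8 kW

T_H = 84 °F → (84 − 32) × 5/9 = 28.89 °C = 302.04 K.
By the Carnot theorem, η_max = 1 − T_C/T_H = 1 − 283.00/302.04 = 0.0630.
W_max = η_max · Q_H = 0.0630 × 203 = 12.8 kW.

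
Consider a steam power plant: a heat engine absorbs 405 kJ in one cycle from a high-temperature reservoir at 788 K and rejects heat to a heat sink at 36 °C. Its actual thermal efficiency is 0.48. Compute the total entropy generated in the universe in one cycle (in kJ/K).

T_C = 36 °C → 36 + 273.15 = 309.15 K.
W = η·Q_H = 0.48 × 405 = 194.4 kJ, so Q_C = Q_H − W = 210.6 kJ.
Entropy balance on the reservoirs: −Q_H/T_H = -0.5140 kJ/K, +Q_C/T_C = 0.6812 kJ/K.
ΔS_univ = −Q_H/T_H + Q_C/T_C = 0.167 kJ/K (> 0, since η = 0.48 < η_Carnot = 0.608).

ΔS_univ ≈ 0.167 kJ/K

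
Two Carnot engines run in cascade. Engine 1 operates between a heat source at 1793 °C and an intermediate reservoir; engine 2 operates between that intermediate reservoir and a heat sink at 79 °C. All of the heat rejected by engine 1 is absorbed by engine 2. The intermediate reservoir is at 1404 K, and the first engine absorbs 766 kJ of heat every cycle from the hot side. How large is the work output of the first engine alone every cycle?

T_H = 1793 °C → 1793 + 273.15 = 2066.15 K.
T_C = 79 °C → 79 + 273.15 = 352.15 K.
First-stage efficiency η₁ = 1 − T_m/T_H = 1 − 1404.00/2066.15 = 0.3205.
W₁ = η₁·Q_H = 0.3205 × 766 = 245.5 kJ.

W₁ ≈ 245.5 kJ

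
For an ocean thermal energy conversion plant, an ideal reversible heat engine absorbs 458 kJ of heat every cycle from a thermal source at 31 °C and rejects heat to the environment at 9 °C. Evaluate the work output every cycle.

W ≈ 33.1 kJ

T_H = 31 °C → 31 + 273.15 = 304.15 K.
T_C = 9 °C → 9 + 273.15 = 282.15 K.
For a reversible engine, η = 1 − T_C/T_H = 1 − 282.15/304.15 = 0.0723.
W = η·Q_H = 0.0723 × 458 = 33.1 kJ.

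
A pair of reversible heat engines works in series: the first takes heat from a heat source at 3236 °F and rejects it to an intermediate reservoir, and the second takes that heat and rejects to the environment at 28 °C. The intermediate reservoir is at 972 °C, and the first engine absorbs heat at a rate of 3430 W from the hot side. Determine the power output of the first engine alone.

Ẇ₁ ≈ 1350 W

T_H = 3236 °F → (3236 − 32) × 5/9 = 1780.00 °C = 2053.15 K.
T_C = 28 °C → 28 + 273.15 = 301.15 K.
T_m = 972 °C → 972 + 273.15 = 1245.15 K.
First-stage efficiency η₁ = 1 − T_m/T_H = 1 − 1245.15/2053.15 = 0.3935.
W₁ = η₁·Q_H = 0.3935 × 3430 = 1350 W.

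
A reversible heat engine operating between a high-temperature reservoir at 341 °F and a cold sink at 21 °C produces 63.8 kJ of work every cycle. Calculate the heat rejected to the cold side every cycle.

Q_C ≈ 125 kJ

T_H = 341 °F → (341 − 32) × 5/9 = 171.67 °C = 444.82 K.
T_C = 21 °C → 21 + 273.15 = 294.15 K.
Since the cycle is reversible, η = 1 − T_C/T_H = 1 − 294.15/444.82 = 0.3387.
Since Q_C/Q_H = T_C/T_H and Q_H = W/η, Q_C = W·T_C/(T_H − T_C) = 63.8 × 294.15/150.67 = 125 kJ.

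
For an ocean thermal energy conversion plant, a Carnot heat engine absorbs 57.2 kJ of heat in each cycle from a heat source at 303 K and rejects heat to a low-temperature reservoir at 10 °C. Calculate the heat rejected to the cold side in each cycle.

T_C = 10 °C → 10 + 273.15 = 283.15 K.
For a reversible engine, η = 1 − T_C/T_H = 1 − 283.15/303.00 = 0.0655.
For a reversible cycle Q_C/Q_H = T_C/T_H, so Q_C = 57.2 × 283.15/303.00 = 53.45 kJ.

Q_C ≈ 53.45 kJ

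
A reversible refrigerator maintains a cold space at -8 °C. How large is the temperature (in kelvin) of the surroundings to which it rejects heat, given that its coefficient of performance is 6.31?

T_H ≈ 307.2 K

T_C = -8 °C → -8 + 273.15 = 265.15 K.
COP_R = T_C/(T_H − T_C) ⇒ T_H = T_C·(1 + 1/COP_R) = 265.15 × (1 + 1/6.31) = 307.2 K.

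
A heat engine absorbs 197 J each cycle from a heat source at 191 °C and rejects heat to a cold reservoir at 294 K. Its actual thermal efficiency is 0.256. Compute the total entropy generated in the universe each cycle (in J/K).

T_H = 191 °C → 191 + 273.15 = 464.15 K.
W = η·Q_H = 0.256 × 197 = 50.43 J, so Q_C = Q_H − W = 146.6 J.
Reservoir entropy changes: ΔS_H = −Q_H/T_H = −197/464.15 = -0.4244 J/K and ΔS_C = +Q_C/T_C = 146.6/294.00 = 0.4985 J/K.
ΔS_univ = −Q_H/T_H + Q_C/T_C = 0.0741 J/K (> 0, since η = 0.256 < η_Carnot = 0.367).

ΔS_univ ≈ 0.0741 J/K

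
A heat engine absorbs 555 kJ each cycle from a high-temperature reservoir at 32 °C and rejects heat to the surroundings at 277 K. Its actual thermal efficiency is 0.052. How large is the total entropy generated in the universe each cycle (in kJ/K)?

T_H = 32 °C → 32 + 273.15 = 305.15 K.
W = η·Q_H = 0.052 × 555 = 28.86 kJ, so Q_C = Q_H − W = 526.1 kJ.
Entropy balance on the reservoirs: −Q_H/T_H = -1.819 kJ/K, +Q_C/T_C = 1.899 kJ/K.
ΔS_univ = −Q_H/T_H + Q_C/T_C = 0.0806 kJ/K (> 0, since η = 0.052 < η_Carnot = 0.092).

ΔS_univ ≈ 0.0806 kJ/K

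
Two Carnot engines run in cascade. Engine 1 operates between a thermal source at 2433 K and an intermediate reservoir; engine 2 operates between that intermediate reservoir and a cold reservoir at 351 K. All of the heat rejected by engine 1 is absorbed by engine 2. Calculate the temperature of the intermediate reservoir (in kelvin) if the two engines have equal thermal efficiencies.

T_m ≈ 924.1 K

Equal efficiencies require 1 − T_m/T_H = 1 − T_C/T_m, i.e. T_m/T_H = T_C/T_m, so T_m = √(T_H·T_C) = √(2433.00 × 351.00) = 924.1 K.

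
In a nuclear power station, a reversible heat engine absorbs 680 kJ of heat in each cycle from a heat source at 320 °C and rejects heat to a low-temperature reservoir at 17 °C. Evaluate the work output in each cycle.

T_H = 320 °C → 320 + 273.15 = 593.15 K.
T_C = 17 °C → 17 + 273.15 = 290.15 K.
Since the cycle is reversible, η = 1 − T_C/T_H = 1 − 290.15/593.15 = 0.5108.
W = η·Q_H = 0.5108 × 680 = 347 kJ.

W ≈ 347 kJ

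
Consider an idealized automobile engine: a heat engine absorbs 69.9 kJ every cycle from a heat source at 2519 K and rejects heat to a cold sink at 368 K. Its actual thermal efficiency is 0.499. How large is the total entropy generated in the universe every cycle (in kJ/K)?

ΔS_univ ≈ 0.06741 kJ/K

W = η·Q_H = 0.499 × 69.9 = 34.88 kJ, so Q_C = Q_H − W = 35.02 kJ.
Entropy balance on the reservoirs: −Q_H/T_H = -0.02775 kJ/K, +Q_C/T_C = 0.09516 kJ/K.
ΔS_univ = −Q_H/T_H + Q_C/T_C = 0.06741 kJ/K (> 0, since η = 0.499 < η_Carnot = 0.854).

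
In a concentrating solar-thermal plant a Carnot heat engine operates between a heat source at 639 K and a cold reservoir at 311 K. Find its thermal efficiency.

The Carnot efficiency is η = 1 − T_C/T_H = 1 − 311.00/639.00 = 0.513.

η ≈ 0.513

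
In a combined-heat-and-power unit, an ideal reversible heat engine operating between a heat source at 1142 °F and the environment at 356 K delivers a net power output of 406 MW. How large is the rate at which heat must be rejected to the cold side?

T_H = 1142 °F → (1142 − 32) × 5/9 = 616.67 °C = 889.82 K.
For a reversible engine, η = 1 − T_C/T_H = 1 − 356.00/889.82 = 0.5999.
Since Q_C/Q_H = T_C/T_H and Q_H = W/η, Q_C = W·T_C/(T_H − T_C) = 406 × 356.00/533.82 = 271 MW.

Q̇_C ≈ 271 MW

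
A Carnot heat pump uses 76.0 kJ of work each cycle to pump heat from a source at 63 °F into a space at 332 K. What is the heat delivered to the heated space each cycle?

T_C = 63 °F → (63 − 32) × 5/9 = 17.22 °C = 290.37 K.
COP_HP = T_H/(T_H − T_C) = 332.00/41.63 = 7.9754.
Q_H = COP_HP · W = 7.9754 × 76.0 = 606.1 kJ.

Q_H ≈ 606.1 kJ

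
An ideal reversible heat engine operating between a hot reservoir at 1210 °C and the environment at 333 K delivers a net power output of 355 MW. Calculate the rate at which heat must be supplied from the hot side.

Q̇_H ≈ 458 MW

T_H = 1210 °C → 1210 + 273.15 = 1483.15 K.
Carnot efficiency: η = 1 − T_C/T_H = 1 − 333.00/1483.15 = 0.7755.
Q_H = W/η = 355/0.7755 = 458 MW.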